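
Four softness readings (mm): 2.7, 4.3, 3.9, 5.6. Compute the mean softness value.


Sum = 2.7 + 4.3 + 3.9 + 5.6
Mean = 16.5 / 4 = 4.13 mm


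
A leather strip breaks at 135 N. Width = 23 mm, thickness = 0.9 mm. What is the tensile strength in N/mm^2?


6.52 N/mm^2


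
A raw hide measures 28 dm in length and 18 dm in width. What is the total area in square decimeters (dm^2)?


504 dm^2


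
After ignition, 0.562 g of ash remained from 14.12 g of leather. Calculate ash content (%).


3.98%

Ash% = 0.562 / 14.12 x 100
Ash% = 3.98%


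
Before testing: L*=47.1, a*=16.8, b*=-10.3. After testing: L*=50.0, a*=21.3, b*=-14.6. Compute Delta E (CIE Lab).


Delta E = 6.87

dL = 50.0 - 47.1 = 2.9
da = 21.3 - 16.8 = 4.5
db = -14.6 - (-10.3) = -4.3
dE = sqrt((2.9)^2 + (4.5)^2 + (-4.3)^2) = 6.87


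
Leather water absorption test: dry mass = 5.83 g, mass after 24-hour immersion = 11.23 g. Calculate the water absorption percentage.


Water absorbed = 11.23 - 5.83 = 5.40 g
WA% = 5.40 / 5.83 x 100 = 92.6%


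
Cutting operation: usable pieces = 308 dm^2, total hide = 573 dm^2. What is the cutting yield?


53.8%


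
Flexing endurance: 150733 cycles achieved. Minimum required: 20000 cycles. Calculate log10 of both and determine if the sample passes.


Achieved: log10 = 5.18
Required: log10 = 4.30
Passes: Yes

log10(150733) = 5.18
log10(20000) = 4.30
Passes: Yes


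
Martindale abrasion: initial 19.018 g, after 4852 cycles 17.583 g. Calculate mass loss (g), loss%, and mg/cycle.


Mass loss = 1.435 g
Loss = 7.55%
Rate = 0.296 mg/cycle

Loss = 19.018 - 17.583 = 1.435 g
Loss% = 1.435 / 19.018 x 100 = 7.55%
Rate = 1.435 / 4852 x 1000 = 0.296 mg/cycle


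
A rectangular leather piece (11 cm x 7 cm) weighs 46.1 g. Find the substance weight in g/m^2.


Area = 11 x 7 = 77 cm^2
SW = 46.1 / 77 x 10000 = 5987.0 g/m^2


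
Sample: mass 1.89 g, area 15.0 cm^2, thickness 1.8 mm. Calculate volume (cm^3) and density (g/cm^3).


Volume = 2.700 cm^3
Density = 0.700 g/cm^3

Thickness in cm = 1.8 / 10 = 0.18 cm
Volume = 15.0 x 0.18 = 2.700 cm^3
Density = 1.89 / 2.700 = 0.700 g/cm^3


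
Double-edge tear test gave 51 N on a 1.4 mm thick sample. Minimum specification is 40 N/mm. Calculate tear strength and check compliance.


Tear strength = 51 / 1.4 = 36.4 N/mm
Required minimum = 40 N/mm
Compliant: No


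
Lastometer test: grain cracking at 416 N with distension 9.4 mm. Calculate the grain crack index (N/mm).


44.3 N/mm


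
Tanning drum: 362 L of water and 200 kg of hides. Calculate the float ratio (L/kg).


1.8


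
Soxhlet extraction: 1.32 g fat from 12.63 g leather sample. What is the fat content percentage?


Fat content = 1.32 / 12.63 x 100
Fat = 10.5%


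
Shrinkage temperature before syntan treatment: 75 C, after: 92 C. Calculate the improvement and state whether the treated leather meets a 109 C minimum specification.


Improvement = 17 C
Meets 109 C spec: No

Improvement = 92 - 75 = 17 C
Spec check: 92 C >= 109 C? No


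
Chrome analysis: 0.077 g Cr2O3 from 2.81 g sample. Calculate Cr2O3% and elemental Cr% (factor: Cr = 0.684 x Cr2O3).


Cr2O3 = 2.74%
Cr = 1.87%

Cr2O3% = 0.077 / 2.81 x 100 = 2.74%
Cr% = 2.74 x 0.684 = 1.87%


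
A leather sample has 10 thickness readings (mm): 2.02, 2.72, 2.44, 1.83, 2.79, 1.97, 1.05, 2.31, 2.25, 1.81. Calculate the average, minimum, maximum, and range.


Average = 2.12 mm
Min = 1.05 mm
Max = 2.79 mm
Range = 1.74 mm


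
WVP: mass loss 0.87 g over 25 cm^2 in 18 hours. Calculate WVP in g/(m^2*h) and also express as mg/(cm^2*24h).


WVP = 0.87 / (25 x 18) x 10000 = 19.33 g/(m^2*h)
Mass loss in mg = 0.87 x 1000 = 870 mg
Per cm^2 per 24h in mg: 870 x 24 / (25 x 18) = 20880 / 450 = 46.40 mg/(cm^2*24h)


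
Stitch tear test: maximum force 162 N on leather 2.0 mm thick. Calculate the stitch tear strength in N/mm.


81.0 N/mm

Stitch tear strength = force / thickness
STS = 162 / 2.0 = 81.0 N/mm


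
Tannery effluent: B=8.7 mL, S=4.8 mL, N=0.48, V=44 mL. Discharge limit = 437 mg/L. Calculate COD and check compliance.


COD = 340.4 mg/L
Compliant: Yes


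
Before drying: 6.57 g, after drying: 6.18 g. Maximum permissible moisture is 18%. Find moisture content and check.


MC = (6.57 - 6.18) / 6.57 x 100 = 5.9%
Maximum: 18%
Acceptable: Yes


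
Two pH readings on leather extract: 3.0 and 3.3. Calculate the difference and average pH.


Difference = 0.3
Average pH = 3.15


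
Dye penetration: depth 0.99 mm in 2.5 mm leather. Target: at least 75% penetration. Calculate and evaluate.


Penetration = 0.99 / 2.5 x 100 = 39.6%
Target: 75%
Meets target: No


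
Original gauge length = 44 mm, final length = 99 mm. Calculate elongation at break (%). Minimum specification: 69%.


Extension = 99 - 44 = 55 mm
Elongation = 55 / 44 x 100 = 125.0%
Minimum required: 69%
Meets specification: Yes


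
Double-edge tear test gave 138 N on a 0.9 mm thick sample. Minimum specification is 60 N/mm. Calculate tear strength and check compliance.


Tear strength = 138 / 0.9 = 153.3 N/mm
Required minimum = 60 N/mm
Compliant: Yes


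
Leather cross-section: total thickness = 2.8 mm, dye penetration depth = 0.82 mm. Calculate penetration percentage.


29.3%

Penetration% = 0.82 / 2.8 x 100
Penetration = 29.3%


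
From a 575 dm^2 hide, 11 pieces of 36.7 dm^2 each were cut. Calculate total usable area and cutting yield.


Total usable = 11 x 36.7 = 403.7 dm^2
Yield = 403.7 / 575 x 100 = 70.2%


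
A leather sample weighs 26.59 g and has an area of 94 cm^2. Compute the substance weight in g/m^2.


2828.7 g/m^2

Substance weight = mass / area x 10000
SW = 26.59 / 94 x 10000
SW = 2828.7 g/m^2


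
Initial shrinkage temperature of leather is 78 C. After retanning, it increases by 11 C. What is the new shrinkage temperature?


89 C

New Ts = 78 + 11 = 89 C


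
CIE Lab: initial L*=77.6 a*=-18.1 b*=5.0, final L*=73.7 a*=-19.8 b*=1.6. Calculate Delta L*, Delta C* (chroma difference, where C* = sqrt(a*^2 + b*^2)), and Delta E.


Delta L* = 73.7 - 77.6 = -3.9
C1* = sqrt((-18.1)^2 + (5.0)^2) = 18.778
C2* = sqrt((-19.8)^2 + (1.6)^2) = 19.865
Delta C* = 19.865 - 18.778 = 1.09
Delta E = sqrt((-3.9)^2 + (-1.7)^2 + (-3.4)^2) = 5.45


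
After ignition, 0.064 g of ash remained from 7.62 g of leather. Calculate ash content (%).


0.84%

Ash% = 0.064 / 7.62 x 100
Ash% = 0.84%


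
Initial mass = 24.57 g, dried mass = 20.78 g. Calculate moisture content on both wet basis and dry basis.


Moisture lost = 24.57 - 20.78 = 3.79 g
Wet basis MC = 3.79 / 24.57 x 100 = 15.4%
Dry basis MC = 3.79 / 20.78 x 100 = 18.2%


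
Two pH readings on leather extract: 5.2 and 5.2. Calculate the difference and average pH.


Difference = 0.0
Average pH = 5.20

Difference = |5.2 - 5.2| = 0.0
Average = (5.2 + 5.2) / 2 = 5.20


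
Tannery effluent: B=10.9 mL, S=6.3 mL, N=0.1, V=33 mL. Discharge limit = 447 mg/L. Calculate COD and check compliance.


COD = 111.5 mg/L
Compliant: Yes


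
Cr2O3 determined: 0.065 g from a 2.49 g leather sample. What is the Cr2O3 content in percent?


Cr2O3% = 0.065 / 2.49 x 100
Cr2O3% = 2.61%


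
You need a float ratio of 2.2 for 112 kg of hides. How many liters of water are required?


246.4 L

Water = hide weight x target ratio
Water = 112 x 2.2 = 246.4 L


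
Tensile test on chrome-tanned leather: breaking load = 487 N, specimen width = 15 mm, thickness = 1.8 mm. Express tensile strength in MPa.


18.04 MPa

Cross-section = 15 x 1.8 = 27.0 mm^2
TS = 487 / 27.0 = 18.04 MPa
(1 N/mm^2 = 1 MPa)


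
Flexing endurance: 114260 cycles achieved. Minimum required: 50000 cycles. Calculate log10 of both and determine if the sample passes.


log10(114260) = 5.06
log10(50000) = 4.70
Passes: Yes


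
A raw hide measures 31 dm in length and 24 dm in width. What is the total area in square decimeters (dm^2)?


Area = length x width
Area = 31 x 24 = 744 dm^2


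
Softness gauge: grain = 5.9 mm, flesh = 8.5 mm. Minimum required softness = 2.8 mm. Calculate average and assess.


Average softness = 7.20 mm
Meets requirement: Yes


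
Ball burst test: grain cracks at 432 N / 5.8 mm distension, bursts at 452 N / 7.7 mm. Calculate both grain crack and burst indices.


Crack index = 74.5 N/mm
Burst index = 58.7 N/mm


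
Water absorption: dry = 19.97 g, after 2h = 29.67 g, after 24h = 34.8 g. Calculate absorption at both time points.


WA (2h) = (29.67 - 19.97) / 19.97 x 100 = 48.6%
WA (24h) = (34.8 - 19.97) / 19.97 x 100 = 74.3%


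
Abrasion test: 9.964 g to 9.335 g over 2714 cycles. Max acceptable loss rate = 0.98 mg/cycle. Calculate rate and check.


Loss = 9.964 - 9.335 = 0.629 g
Rate = 0.629 g / 2714 cycles x 1000 = 0.232 mg/cycle
Max = 0.98 mg/cycle
Passes: Yes


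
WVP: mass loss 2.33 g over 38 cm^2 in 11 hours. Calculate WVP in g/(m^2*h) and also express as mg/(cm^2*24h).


WVP = 55.74 g/(m^2*h)
Daily rate = 133.78 mg/(cm^2*24h)

WVP = 2.33 / (38 x 11) x 10000 = 55.74 g/(m^2*h)
Mass loss in mg = 2.33 x 1000 = 2330 mg
Per cm^2 per 24h in mg: 2330 x 24 / (38 x 11) = 55920 / 418 = 133.78 mg/(cm^2*24h)


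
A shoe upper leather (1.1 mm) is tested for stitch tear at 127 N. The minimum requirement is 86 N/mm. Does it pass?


STS = 127 / 1.1 = 115.5 N/mm
Minimum required: 86 N/mm
Passes: Yes


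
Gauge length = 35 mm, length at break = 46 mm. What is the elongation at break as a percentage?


31.4%


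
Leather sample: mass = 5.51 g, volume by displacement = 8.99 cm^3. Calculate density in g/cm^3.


Density = mass / volume
Density = 5.51 / 8.99 = 0.613 g/cm^3


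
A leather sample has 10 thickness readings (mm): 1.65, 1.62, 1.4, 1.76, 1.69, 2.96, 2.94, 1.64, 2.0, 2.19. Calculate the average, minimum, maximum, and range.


Average = 1.99 mm
Min = 1.4 mm
Max = 2.96 mm
Range = 1.56 mm

Sum = 19.85
Average = 19.85 / 10 = 1.99 mm
Minimum = 1.4 mm
Maximum = 2.96 mm
Range = 2.96 - 1.4 = 1.56 mm


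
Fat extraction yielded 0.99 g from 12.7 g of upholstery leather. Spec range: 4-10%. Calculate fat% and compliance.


Fat content = 7.8%
Compliant: Yes

Fat% = 0.99 / 12.7 x 100 = 7.8%
Spec range: 4-10%
Compliant: Yes


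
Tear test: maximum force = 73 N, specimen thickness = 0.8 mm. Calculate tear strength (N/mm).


Tear strength = force / thickness
Tear = 73 / 0.8 = 91.3 N/mm


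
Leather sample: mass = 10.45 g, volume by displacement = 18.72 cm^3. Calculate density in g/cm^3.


Density = mass / volume
Density = 10.45 / 18.72 = 0.558 g/cm^3


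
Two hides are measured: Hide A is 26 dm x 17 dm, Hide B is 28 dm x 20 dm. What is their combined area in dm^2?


Hide A area = 26 x 17 = 442 dm^2
Hide B area = 28 x 20 = 560 dm^2
Total = 442 + 560 = 1002 dm^2


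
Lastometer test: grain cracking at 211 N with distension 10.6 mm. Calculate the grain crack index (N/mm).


Grain crack index = force / distension
Index = 211 / 10.6 = 19.9 N/mm


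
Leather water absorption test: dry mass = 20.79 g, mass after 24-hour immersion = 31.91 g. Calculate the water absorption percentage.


53.5%

Water absorbed = 31.91 - 20.79 = 11.12 g
WA% = 11.12 / 20.79 x 100 = 53.5%


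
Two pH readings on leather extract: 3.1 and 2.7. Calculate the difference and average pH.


Difference = 0.4
Average pH = 2.90


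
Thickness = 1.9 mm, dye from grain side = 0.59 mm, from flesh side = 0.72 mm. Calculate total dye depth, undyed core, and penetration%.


Total dyed = 0.59 + 0.72 = 1.31 mm
Undyed core = 1.9 - 1.31 = 0.59 mm
Penetration = 1.31 / 1.9 x 100 = 68.9%


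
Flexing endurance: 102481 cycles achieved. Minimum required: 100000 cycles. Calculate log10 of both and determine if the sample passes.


log10(102481) = 5.01
log10(100000) = 5.00
Passes: Yes


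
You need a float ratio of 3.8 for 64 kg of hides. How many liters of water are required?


Water = hide weight x target ratio
Water = 64 x 3.8 = 243.2 L


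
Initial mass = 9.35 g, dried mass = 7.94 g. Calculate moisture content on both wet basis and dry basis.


Wet basis = 15.1%
Dry basis = 17.8%

Moisture lost = 9.35 - 7.94 = 1.41 g
Wet basis MC = 1.41 / 9.35 x 100 = 15.1%
Dry basis MC = 1.41 / 7.94 x 100 = 17.8%


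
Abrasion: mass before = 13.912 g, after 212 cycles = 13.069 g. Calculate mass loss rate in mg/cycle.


Mass loss = 13.912 - 13.069 = 0.843 g
Rate = 0.843 / 212 x 1000 = 3.976 mg/cycle


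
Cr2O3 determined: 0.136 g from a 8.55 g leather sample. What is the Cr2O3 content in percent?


1.59%


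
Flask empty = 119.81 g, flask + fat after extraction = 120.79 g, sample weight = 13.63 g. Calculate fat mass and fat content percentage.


Fat mass = 120.79 - 119.81 = 0.98 g
Fat% = 0.98 / 13.63 x 100 = 7.2%


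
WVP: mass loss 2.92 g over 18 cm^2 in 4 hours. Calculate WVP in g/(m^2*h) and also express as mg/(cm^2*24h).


WVP = 405.56 g/(m^2*h)
Daily rate = 973.33 mg/(cm^2*24h)

WVP = 2.92 / (18 x 4) x 10000 = 405.56 g/(m^2*h)
Mass loss in mg = 2.92 x 1000 = 2920 mg
Per cm^2 per 24h in mg: 2920 x 24 / (18 x 4) = 70080 / 72 = 973.33 mg/(cm^2*24h)


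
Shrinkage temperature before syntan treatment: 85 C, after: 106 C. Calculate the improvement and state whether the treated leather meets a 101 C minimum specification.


Improvement = 106 - 85 = 21 C
Spec check: 106 C >= 101 C? Yes


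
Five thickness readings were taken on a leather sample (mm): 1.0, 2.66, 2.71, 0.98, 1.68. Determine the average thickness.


Sum = 1.0 + 2.66 + 2.71 + 0.98 + 1.68 = 9.03
Average = 9.03 / 5 = 1.81 mm


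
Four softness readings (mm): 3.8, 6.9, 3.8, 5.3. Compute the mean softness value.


4.95 mm

Sum = 3.8 + 6.9 + 3.8 + 5.3
Mean = 19.8 / 4 = 4.95 mm


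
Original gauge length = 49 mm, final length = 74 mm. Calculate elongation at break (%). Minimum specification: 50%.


Elongation = 51.0%
Meets spec: Yes


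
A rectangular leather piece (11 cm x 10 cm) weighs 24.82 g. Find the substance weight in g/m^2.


Area = 11 x 10 = 110 cm^2
SW = 24.82 / 110 x 10000 = 2256.4 g/m^2


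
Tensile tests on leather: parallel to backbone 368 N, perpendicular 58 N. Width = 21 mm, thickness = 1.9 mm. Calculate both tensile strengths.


Parallel = 9.22 N/mm^2
Perpendicular = 1.45 N/mm^2

Area = 21 x 1.9 = 39.9 mm^2
TS (parallel) = 368 / 39.9 = 9.22 N/mm^2
TS (perpendicular) = 58 / 39.9 = 1.45 N/mm^2


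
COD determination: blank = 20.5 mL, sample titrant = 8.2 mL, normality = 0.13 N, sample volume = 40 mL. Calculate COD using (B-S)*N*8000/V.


319.8 mg/L


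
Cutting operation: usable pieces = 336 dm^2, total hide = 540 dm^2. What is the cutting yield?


Yield = usable / total x 100
Yield = 336 / 540 x 100 = 62.2%


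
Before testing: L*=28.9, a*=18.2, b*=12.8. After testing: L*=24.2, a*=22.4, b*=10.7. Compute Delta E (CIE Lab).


Delta E = 6.64

dL = 24.2 - 28.9 = -4.7
da = 22.4 - 18.2 = 4.2
db = 10.7 - 12.8 = -2.1
dE = sqrt((-4.7)^2 + (4.2)^2 + (-2.1)^2) = 6.64


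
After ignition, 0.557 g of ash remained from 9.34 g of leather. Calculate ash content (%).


5.96%

Ash% = 0.557 / 9.34 x 100
Ash% = 5.96%


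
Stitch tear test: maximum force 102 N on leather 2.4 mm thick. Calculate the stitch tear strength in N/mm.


Stitch tear strength = force / thickness
STS = 102 / 2.4 = 42.5 N/mm


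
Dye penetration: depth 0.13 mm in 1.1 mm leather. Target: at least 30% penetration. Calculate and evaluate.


Penetration = 11.8%
Meets target: No

Penetration = 0.13 / 1.1 x 100 = 11.8%
Target: 30%
Meets target: No


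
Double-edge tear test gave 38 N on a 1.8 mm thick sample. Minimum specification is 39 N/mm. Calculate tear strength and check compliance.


Tear strength = 21.1 N/mm
Compliant: No

Tear strength = 38 / 1.8 = 21.1 N/mm
Required minimum = 39 N/mm
Compliant: No


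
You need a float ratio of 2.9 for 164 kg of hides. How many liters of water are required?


475.6 L


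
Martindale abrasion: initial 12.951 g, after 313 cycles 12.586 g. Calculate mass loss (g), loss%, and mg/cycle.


Mass loss = 0.365 g
Loss = 2.82%
Rate = 1.166 mg/cycle


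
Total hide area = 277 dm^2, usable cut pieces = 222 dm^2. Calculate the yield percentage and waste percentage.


Yield = 80.1%
Waste = 19.9%


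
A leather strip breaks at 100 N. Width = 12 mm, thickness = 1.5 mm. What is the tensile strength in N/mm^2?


Cross-sectional area = 12 x 1.5 = 18.0 mm^2
Tensile strength = 100 / 18.0 = 5.56 N/mm^2


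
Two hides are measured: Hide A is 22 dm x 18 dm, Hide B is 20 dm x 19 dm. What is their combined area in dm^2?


776 dm^2


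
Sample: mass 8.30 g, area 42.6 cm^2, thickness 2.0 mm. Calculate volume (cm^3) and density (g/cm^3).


Volume = 8.520 cm^3
Density = 0.974 g/cm^3


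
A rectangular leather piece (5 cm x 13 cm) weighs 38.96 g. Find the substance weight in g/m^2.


5993.8 g/m^2

Area = 5 x 13 = 65 cm^2
SW = 38.96 / 65 x 10000 = 5993.8 g/m^2


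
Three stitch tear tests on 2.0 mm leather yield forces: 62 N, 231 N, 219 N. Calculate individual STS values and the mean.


STS1 = 31.0 N/mm
STS2 = 115.5 N/mm
STS3 = 109.5 N/mm
Mean = 85.3 N/mm


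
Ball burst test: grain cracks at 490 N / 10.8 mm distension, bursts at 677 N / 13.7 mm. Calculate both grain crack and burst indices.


Crack index = 490 / 10.8 = 45.4 N/mm
Burst index = 677 / 13.7 = 49.4 N/mm


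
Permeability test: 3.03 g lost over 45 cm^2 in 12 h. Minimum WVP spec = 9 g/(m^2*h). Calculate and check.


WVP = 56.11 g/(m^2*h)
Meets specification: Yes

WVP = 3.03 / (45 x 12) x 10000 = 56.11 g/(m^2*h)
Minimum: 9 g/(m^2*h)
Meets spec: Yes


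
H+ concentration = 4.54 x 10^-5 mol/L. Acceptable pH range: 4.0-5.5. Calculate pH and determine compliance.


pH = -log10(4.54 x 10^-5) = 4.34
Range: 4.0 to 5.5
Compliant: Yes


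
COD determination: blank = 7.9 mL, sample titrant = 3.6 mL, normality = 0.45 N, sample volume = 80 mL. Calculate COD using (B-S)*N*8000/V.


COD = (7.9 - 3.6) x 0.45 x 8000 / 80
COD = 4.3 x 0.45 x 8000 / 80
COD = 193.5 mg/L


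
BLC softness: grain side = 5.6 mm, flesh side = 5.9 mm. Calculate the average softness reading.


5.75 mm


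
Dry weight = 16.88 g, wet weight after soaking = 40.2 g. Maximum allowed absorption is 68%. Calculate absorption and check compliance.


WA = (40.2 - 16.88) / 16.88 x 100 = 138.2%
Maximum allowed: 68%
Compliant: No


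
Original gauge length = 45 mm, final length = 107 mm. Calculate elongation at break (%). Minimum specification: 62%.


Elongation = 137.8%
Meets spec: Yes

Extension = 107 - 45 = 62 mm
Elongation = 62 / 45 x 100 = 137.8%
Minimum required: 62%
Meets specification: Yes


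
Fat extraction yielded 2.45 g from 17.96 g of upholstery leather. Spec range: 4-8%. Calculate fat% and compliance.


Fat% = 2.45 / 17.96 x 100 = 13.6%
Spec range: 4-8%
Compliant: No


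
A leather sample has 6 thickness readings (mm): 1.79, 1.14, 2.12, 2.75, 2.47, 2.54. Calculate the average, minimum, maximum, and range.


Sum = 12.81
Average = 12.81 / 6 = 2.14 mm
Minimum = 1.14 mm
Maximum = 2.75 mm
Range = 2.75 - 1.14 = 1.61 mm


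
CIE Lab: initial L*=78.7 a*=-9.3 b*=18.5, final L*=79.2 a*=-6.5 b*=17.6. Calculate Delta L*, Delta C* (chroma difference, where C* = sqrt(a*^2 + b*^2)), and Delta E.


Delta L* = 0.5
Delta C* = -1.94
Delta E = 2.98


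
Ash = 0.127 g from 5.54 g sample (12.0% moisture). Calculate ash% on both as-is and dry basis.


As-is ash% = 0.127 / 5.54 x 100 = 2.29%
Dry mass = 5.54 x (100 - 12.0) / 100 = 4.8752 g
Dry-basis ash% = 0.127 / 4.8752 x 100 = 2.61%


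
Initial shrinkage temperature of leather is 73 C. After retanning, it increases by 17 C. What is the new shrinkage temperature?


90 C


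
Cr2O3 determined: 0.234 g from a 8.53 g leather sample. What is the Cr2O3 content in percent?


2.74%

Cr2O3% = 0.234 / 8.53 x 100
Cr2O3% = 2.74%


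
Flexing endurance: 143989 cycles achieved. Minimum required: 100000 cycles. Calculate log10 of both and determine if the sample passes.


log10(143989) = 5.16
log10(100000) = 5.00
Passes: Yes


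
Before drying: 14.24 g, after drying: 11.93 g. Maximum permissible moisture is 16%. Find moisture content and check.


Moisture content = 16.2%
Acceptable: No

MC = (14.24 - 11.93) / 14.24 x 100 = 16.2%
Maximum: 16%
Acceptable: No


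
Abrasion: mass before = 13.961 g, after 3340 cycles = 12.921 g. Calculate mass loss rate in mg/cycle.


Mass loss = 13.961 - 12.921 = 1.040 g
Rate = 1.040 / 3340 x 1000 = 0.311 mg/cycle


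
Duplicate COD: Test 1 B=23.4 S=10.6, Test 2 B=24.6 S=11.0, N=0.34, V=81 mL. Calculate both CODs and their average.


COD1 = (23.4 - 10.6) x 0.34 x 8000 / 81 = 429.8 mg/L
COD2 = (24.6 - 11.0) x 0.34 x 8000 / 81 = 456.7 mg/L
Average = (429.8 + 456.7) / 2 = 443.3 mg/L


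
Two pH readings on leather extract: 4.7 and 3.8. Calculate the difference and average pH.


Difference = |4.7 - 3.8| = 0.9
Average = (4.7 + 3.8) / 2 = 4.25


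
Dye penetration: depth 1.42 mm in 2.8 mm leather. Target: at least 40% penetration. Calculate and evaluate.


Penetration = 50.7%
Meets target: Yes

Penetration = 1.42 / 2.8 x 100 = 50.7%
Target: 40%
Meets target: Yes


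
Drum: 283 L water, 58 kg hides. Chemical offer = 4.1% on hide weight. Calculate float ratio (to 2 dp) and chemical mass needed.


Float ratio = 283 / 58 = 4.88
Chemical = 58 x 4.1 / 100 = 2.378 kg


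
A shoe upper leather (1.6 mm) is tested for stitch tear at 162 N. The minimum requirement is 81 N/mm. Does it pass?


STS = 101.3 N/mm
Passes: Yes

STS = 162 / 1.6 = 101.3 N/mm
Minimum required: 81 N/mm
Passes: Yes


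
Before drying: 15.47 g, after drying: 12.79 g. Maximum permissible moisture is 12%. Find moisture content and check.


Moisture content = 17.3%
Acceptable: No

MC = (15.47 - 12.79) / 15.47 x 100 = 17.3%
Maximum: 12%
Acceptable: No


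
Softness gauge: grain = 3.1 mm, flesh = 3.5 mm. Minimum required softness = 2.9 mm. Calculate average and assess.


Average softness = 3.30 mm
Meets requirement: Yes


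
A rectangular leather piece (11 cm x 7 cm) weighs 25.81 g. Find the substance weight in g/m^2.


3351.9 g/m^2

Area = 11 x 7 = 77 cm^2
SW = 25.81 / 77 x 10000 = 3351.9 g/m^2


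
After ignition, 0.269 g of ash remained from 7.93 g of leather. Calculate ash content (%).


3.39%


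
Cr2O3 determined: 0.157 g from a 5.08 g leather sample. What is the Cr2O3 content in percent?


3.09%


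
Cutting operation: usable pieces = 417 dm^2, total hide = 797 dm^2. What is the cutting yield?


52.3%


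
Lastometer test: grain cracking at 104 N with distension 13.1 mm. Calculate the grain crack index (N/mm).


7.9 N/mm


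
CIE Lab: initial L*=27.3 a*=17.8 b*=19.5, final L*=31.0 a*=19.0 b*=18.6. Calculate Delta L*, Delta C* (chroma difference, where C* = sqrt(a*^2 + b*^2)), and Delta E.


Delta L* = 3.7
Delta C* = 0.19
Delta E = 3.99


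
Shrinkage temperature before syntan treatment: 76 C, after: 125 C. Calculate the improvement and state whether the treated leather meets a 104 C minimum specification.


Improvement = 49 C
Meets 104 C spec: Yes

Improvement = 125 - 76 = 49 C
Spec check: 125 C >= 104 C? Yes


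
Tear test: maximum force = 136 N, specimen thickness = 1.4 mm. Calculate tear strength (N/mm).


Tear strength = force / thickness
Tear = 136 / 1.4 = 97.1 N/mm


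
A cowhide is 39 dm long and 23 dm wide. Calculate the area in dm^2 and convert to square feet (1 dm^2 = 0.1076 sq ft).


Area = 39 x 23 = 897 dm^2
Conversion: 897 x 0.1076 = 96.52 sq ft


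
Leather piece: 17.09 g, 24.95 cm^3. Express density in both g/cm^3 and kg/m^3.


0.685 g/cm^3
685 kg/m^3

Density = 17.09 / 24.95 = 0.685 g/cm^3
Convert: 0.685 x 1000 = 685 kg/m^3


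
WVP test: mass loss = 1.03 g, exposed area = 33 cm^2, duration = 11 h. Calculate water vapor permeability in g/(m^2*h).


28.37 g/(m^2*h)

WVP = mass_loss / (area x time) x 10000
WVP = 1.03 / (33 x 11) x 10000
WVP = 1.03 / 363 x 10000 = 28.37 g/(m^2*h)


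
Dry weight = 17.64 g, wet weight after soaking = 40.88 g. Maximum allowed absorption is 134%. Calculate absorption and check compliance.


Absorption = 131.7%
Compliant: Yes

WA = (40.88 - 17.64) / 17.64 x 100 = 131.7%
Maximum allowed: 134%
Compliant: Yes


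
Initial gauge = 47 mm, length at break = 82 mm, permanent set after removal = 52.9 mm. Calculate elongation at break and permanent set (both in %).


Elongation at break = (82 - 47) / 47 x 100 = 74.5%
Permanent set = (52.9 - 47) / 47 x 100 = 12.6%


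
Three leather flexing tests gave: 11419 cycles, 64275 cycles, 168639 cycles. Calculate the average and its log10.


Average = 81444 cycles
log10 = 4.91


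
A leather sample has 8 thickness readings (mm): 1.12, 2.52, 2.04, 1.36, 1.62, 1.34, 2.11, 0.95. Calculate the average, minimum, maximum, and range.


Sum = 13.06
Average = 13.06 / 8 = 1.63 mm
Minimum = 0.95 mm
Maximum = 2.52 mm
Range = 2.52 - 0.95 = 1.57 mm


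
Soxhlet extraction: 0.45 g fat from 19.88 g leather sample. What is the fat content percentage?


Fat content = 0.45 / 19.88 x 100
Fat = 2.3%


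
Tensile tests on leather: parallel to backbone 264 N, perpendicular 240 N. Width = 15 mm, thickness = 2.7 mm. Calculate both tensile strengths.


Parallel = 6.52 N/mm^2
Perpendicular = 5.93 N/mm^2

Area = 15 x 2.7 = 40.5 mm^2
TS (parallel) = 264 / 40.5 = 6.52 N/mm^2
TS (perpendicular) = 240 / 40.5 = 5.93 N/mm^2


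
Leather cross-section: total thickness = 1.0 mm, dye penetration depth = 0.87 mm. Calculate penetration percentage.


Penetration% = 0.87 / 1.0 x 100
Penetration = 87.0%


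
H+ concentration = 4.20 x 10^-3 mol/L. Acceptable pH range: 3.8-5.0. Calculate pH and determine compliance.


pH = 2.38
Compliant: No

pH = -log10(4.20 x 10^-3) = 2.38
Range: 3.8 to 5.0
Compliant: No


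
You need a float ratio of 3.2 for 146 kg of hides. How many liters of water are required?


Water = hide weight x target ratio
Water = 146 x 3.2 = 467.2 L


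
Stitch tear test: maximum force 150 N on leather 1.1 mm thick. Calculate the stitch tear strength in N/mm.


136.4 N/mm

Stitch tear strength = force / thickness
STS = 150 / 1.1 = 136.4 N/mm


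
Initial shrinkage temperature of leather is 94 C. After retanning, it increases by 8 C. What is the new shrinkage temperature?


New Ts = 94 + 8 = 102 C


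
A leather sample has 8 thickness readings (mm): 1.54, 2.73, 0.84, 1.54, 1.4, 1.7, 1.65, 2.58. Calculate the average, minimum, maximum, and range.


Sum = 13.98
Average = 13.98 / 8 = 1.75 mm
Minimum = 0.84 mm
Maximum = 2.73 mm
Range = 2.73 - 0.84 = 1.89 mm


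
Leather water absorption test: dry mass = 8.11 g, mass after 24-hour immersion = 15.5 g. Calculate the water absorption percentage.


91.1%

Water absorbed = 15.5 - 8.11 = 7.39 g
WA% = 7.39 / 8.11 x 100 = 91.1%


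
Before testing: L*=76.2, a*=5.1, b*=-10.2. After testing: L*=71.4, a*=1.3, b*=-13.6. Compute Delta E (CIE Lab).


dL = 71.4 - 76.2 = -4.8
da = 1.3 - 5.1 = -3.8
db = -13.6 - (-10.2) = -3.4
dE = sqrt((-4.8)^2 + (-3.8)^2 + (-3.4)^2) = 7.00


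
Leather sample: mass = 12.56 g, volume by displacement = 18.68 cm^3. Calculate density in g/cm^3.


0.672 g/cm^3

Density = mass / volume
Density = 12.56 / 18.68 = 0.672 g/cm^3


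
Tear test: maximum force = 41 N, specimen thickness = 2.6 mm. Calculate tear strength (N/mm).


15.8 N/mm

Tear strength = force / thickness
Tear = 41 / 2.6 = 15.8 N/mm


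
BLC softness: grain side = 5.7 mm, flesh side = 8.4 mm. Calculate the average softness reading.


7.05 mm


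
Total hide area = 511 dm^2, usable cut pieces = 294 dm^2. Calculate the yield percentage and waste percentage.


Yield = 294 / 511 x 100 = 57.5%
Waste = 511 - 294 = 217 dm^2
Waste% = 100 - 57.5 = 42.5%


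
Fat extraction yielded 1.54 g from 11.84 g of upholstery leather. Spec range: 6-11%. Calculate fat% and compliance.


Fat% = 1.54 / 11.84 x 100 = 13.0%
Spec range: 6-11%
Compliant: No


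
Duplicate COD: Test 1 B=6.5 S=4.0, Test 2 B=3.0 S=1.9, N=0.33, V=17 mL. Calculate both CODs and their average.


COD1 = 388.2 mg/L
COD2 = 170.8 mg/L
Average = 279.5 mg/L

COD1 = (6.5 - 4.0) x 0.33 x 8000 / 17 = 388.2 mg/L
COD2 = (3.0 - 1.9) x 0.33 x 8000 / 17 = 170.8 mg/L
Average = (388.2 + 170.8) / 2 = 279.5 mg/L


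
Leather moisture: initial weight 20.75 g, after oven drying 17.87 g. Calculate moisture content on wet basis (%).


Moisture = 20.75 - 17.87 = 2.88 g
MC = 2.88 / 20.75 x 100 = 13.9%


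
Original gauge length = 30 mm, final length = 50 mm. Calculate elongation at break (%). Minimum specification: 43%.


Extension = 50 - 30 = 20 mm
Elongation = 20 / 30 x 100 = 66.7%
Minimum required: 43%
Meets specification: Yes


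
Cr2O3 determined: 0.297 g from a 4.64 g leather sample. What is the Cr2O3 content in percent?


Cr2O3% = 0.297 / 4.64 x 100
Cr2O3% = 6.40%


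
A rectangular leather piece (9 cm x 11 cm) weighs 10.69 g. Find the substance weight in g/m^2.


Area = 9 x 11 = 99 cm^2
SW = 10.69 / 99 x 10000 = 1079.8 g/m^2


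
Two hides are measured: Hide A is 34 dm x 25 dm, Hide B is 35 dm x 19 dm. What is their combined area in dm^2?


Hide A area = 34 x 25 = 850 dm^2
Hide B area = 35 x 19 = 665 dm^2
Total = 850 + 665 = 1515 dm^2


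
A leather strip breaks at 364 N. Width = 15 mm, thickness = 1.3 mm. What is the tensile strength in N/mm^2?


Cross-sectional area = 15 x 1.3 = 19.5 mm^2
Tensile strength = 364 / 19.5 = 18.67 N/mm^2


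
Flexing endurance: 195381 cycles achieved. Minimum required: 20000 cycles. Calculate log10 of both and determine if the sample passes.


log10(195381) = 5.29
log10(20000) = 4.30
Passes: Yes


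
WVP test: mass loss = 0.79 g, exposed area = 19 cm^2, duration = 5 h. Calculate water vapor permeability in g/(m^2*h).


WVP = mass_loss / (area x time) x 10000
WVP = 0.79 / (19 x 5) x 10000
WVP = 0.79 / 95 x 10000 = 83.16 g/(m^2*h)


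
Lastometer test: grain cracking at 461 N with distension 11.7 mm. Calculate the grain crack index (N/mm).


39.4 N/mm

Grain crack index = force / distension
Index = 461 / 11.7 = 39.4 N/mm


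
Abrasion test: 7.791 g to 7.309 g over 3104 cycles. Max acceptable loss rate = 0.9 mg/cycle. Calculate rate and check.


Rate = 0.155 mg/cycle
Passes: Yes

Loss = 7.791 - 7.309 = 0.482 g
Rate = 0.482 g / 3104 cycles x 1000 = 0.155 mg/cycle
Max = 0.9 mg/cycle
Passes: Yes


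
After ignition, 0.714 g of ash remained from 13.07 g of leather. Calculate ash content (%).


5.46%


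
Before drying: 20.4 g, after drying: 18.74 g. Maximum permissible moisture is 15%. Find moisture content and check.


MC = (20.4 - 18.74) / 20.4 x 100 = 8.1%
Maximum: 15%
Acceptable: Yes


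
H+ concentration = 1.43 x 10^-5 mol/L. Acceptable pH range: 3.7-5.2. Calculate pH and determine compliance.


pH = -log10(1.43 x 10^-5) = 4.84
Range: 3.7 to 5.2
Compliant: Yes


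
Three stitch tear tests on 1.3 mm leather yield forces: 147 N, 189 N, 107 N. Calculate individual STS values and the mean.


STS1 = 113.1 N/mm
STS2 = 145.4 N/mm
STS3 = 82.3 N/mm
Mean = 113.6 N/mm


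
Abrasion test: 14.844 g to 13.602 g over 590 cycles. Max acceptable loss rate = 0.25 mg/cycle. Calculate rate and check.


Loss = 14.844 - 13.602 = 1.242 g
Rate = 1.242 g / 590 cycles x 1000 = 2.105 mg/cycle
Max = 0.25 mg/cycle
Passes: No


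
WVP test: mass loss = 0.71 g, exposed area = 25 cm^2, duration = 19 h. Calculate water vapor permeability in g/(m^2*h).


WVP = mass_loss / (area x time) x 10000
WVP = 0.71 / (25 x 19) x 10000
WVP = 0.71 / 475 x 10000 = 14.95 g/(m^2*h)


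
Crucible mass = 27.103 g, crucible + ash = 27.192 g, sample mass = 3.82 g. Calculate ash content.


Ash mass = 0.089 g
Ash content = 2.33%

Ash mass = 27.192 - 27.103 = 0.089 g
Ash% = 0.089 / 3.82 x 100 = 2.33%


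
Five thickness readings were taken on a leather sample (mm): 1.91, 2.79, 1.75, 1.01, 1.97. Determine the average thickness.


1.89 mm


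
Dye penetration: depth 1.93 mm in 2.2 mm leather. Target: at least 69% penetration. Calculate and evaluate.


Penetration = 1.93 / 2.2 x 100 = 87.7%
Target: 69%
Meets target: Yes


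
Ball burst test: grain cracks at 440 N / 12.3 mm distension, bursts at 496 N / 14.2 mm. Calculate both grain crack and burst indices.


Crack index = 35.8 N/mm
Burst index = 34.9 N/mm

Crack index = 440 / 12.3 = 35.8 N/mm
Burst index = 496 / 14.2 = 34.9 N/mm


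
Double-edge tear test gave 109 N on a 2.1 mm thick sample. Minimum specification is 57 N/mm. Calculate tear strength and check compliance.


Tear strength = 51.9 N/mm
Compliant: No

Tear strength = 109 / 2.1 = 51.9 N/mm
Required minimum = 57 N/mm
Compliant: No


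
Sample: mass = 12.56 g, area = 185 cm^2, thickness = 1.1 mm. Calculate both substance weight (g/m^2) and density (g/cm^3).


Substance weight = 678.9 g/m^2
Density = 0.617 g/cm^3

SW = 12.56 / 185 x 10000 = 678.9 g/m^2
Volume = 185 x 1.1 / 10 = 20.35 cm^3
Density = 12.56 / 20.35 = 0.617 g/cm^3


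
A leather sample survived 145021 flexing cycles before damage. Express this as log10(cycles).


log10(145021) = 5.16


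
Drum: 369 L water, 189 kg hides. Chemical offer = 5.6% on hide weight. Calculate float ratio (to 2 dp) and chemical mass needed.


Float ratio = 1.95
Chemical needed = 10.584 kg

Float ratio = 369 / 189 = 1.95
Chemical = 189 x 5.6 / 100 = 10.584 kg


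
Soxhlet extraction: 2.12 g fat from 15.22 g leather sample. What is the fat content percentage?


Fat content = 2.12 / 15.22 x 100
Fat = 13.9%


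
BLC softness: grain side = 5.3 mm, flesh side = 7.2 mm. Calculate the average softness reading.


6.25 mm


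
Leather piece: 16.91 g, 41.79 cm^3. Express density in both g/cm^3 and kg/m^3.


Density = 16.91 / 41.79 = 0.405 g/cm^3
Convert: 0.405 x 1000 = 405 kg/m^3


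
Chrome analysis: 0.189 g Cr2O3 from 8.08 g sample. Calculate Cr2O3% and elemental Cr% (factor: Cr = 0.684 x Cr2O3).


Cr2O3 = 2.34%
Cr = 1.60%


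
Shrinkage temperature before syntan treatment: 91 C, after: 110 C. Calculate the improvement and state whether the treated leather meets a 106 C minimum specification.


Improvement = 110 - 91 = 19 C
Spec check: 110 C >= 106 C? Yes


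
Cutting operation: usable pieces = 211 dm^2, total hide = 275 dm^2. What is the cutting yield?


76.7%

Yield = usable / total x 100
Yield = 211 / 275 x 100 = 76.7%


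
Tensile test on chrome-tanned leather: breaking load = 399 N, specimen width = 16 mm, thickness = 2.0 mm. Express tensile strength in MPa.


12.47 MPa

Cross-section = 16 x 2.0 = 32.0 mm^2
TS = 399 / 32.0 = 12.47 MPa
(1 N/mm^2 = 1 MPa)


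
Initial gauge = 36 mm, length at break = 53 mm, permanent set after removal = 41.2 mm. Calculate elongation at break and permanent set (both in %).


Elongation at break = (53 - 36) / 36 x 100 = 47.2%
Permanent set = (41.2 - 36) / 36 x 100 = 14.4%


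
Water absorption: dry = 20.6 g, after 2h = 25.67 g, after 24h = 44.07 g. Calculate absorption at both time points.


WA (2h) = (25.67 - 20.6) / 20.6 x 100 = 24.6%
WA (24h) = (44.07 - 20.6) / 20.6 x 100 = 113.9%


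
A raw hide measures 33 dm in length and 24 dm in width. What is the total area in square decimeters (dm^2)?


Area = length x width
Area = 33 x 24 = 792 dm^2


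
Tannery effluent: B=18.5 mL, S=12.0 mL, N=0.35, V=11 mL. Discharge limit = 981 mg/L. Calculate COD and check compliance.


COD = 1654.5 mg/L
Compliant: No

COD = (18.5 - 12.0) x 0.35 x 8000 / 11 = 1654.5 mg/L
Limit: 981 mg/L
Compliant: No


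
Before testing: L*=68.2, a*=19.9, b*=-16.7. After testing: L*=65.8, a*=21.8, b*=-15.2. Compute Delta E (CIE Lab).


Delta E = 3.41


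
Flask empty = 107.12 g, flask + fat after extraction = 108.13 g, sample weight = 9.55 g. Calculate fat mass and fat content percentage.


Fat mass = 108.13 - 107.12 = 1.01 g
Fat% = 1.01 / 9.55 x 100 = 10.6%


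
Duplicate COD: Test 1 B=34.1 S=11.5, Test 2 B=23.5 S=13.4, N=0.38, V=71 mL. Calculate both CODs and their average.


COD1 = (34.1 - 11.5) x 0.38 x 8000 / 71 = 967.7 mg/L
COD2 = (23.5 - 13.4) x 0.38 x 8000 / 71 = 432.5 mg/L
Average = (967.7 + 432.5) / 2 = 700.1 mg/L


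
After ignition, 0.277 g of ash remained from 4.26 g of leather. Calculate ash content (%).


Ash% = 0.277 / 4.26 x 100
Ash% = 6.50%


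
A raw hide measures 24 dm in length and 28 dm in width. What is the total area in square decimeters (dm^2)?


672 dm^2

Area = length x width
Area = 24 x 28 = 672 dm^2


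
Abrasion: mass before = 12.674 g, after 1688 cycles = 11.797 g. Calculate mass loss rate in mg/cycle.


0.520 mg/cycle


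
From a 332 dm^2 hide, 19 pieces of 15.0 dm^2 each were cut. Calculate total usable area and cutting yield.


Usable area = 285.0 dm^2
Yield = 85.8%


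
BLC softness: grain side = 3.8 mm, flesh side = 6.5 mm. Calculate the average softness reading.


5.15 mm

Average = (3.8 + 6.5) / 2
Average = 5.15 mm


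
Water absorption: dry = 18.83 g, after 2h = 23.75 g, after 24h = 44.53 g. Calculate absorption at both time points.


2h absorption = 26.1%
24h absorption = 136.5%


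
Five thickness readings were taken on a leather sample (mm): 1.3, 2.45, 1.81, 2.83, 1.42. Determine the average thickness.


Sum = 1.3 + 2.45 + 1.81 + 2.83 + 1.42 = 9.81
Average = 9.81 / 5 = 1.96 mm


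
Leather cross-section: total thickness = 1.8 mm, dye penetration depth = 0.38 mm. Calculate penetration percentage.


21.1%


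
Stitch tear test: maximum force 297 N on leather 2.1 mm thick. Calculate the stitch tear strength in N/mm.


Stitch tear strength = force / thickness
STS = 297 / 2.1 = 141.4 N/mm


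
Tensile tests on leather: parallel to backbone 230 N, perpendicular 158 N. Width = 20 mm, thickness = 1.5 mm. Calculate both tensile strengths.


Area = 20 x 1.5 = 30.0 mm^2
TS (parallel) = 230 / 30.0 = 7.67 N/mm^2
TS (perpendicular) = 158 / 30.0 = 5.27 N/mm^2


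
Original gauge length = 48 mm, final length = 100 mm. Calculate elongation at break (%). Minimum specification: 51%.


Extension = 100 - 48 = 52 mm
Elongation = 52 / 48 x 100 = 108.3%
Minimum required: 51%
Meets specification: Yes


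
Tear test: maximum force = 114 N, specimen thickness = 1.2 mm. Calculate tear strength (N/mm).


Tear strength = force / thickness
Tear = 114 / 1.2 = 95.0 N/mm


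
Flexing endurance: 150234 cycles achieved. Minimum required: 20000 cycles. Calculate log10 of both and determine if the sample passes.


log10(150234) = 5.18
log10(20000) = 4.30
Passes: Yes


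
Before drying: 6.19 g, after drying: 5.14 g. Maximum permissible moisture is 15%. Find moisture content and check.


Moisture content = 17.0%
Acceptable: No

MC = (6.19 - 5.14) / 6.19 x 100 = 17.0%
Maximum: 15%
Acceptable: No


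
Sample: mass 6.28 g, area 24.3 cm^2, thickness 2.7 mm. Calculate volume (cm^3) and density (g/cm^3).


Volume = 6.561 cm^3
Density = 0.957 g/cm^3

Thickness in cm = 2.7 / 10 = 0.27 cm
Volume = 24.3 x 0.27 = 6.561 cm^3
Density = 6.28 / 6.561 = 0.957 g/cm^3


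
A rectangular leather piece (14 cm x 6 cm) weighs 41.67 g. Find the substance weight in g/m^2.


4960.7 g/m^2

Area = 14 x 6 = 84 cm^2
SW = 41.67 / 84 x 10000 = 4960.7 g/m^2


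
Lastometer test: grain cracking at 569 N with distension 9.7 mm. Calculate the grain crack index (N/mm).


Grain crack index = force / distension
Index = 569 / 9.7 = 58.7 N/mm


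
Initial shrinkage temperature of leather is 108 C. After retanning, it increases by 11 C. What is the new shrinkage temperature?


119 C
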